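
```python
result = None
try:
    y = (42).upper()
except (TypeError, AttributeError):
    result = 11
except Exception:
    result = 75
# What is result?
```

Step-by-step execution trace:
1. `y = (42).upper()` raises AttributeError.
2. `except (TypeError, AttributeError)` matches (AttributeError is in the tuple) → result = 11.
3. `except Exception` is not reached.
Result: 11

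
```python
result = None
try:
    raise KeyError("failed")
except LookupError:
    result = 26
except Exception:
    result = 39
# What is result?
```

Step-by-step execution trace:
1. `raise KeyError(...)` raises KeyError.
2. `except LookupError` matches (KeyError is a subclass of LookupError) → result = 26.
3. `except Exception` is not reached.
Result: 26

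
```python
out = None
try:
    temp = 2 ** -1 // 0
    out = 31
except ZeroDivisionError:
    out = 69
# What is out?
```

Step-by-step execution trace:
1. `temp = 2 ** -1 // 0` raises ZeroDivisionError.
2. `out = 31` is not reached.
3. `except ZeroDivisionError` matches → out = 69.
Result: 69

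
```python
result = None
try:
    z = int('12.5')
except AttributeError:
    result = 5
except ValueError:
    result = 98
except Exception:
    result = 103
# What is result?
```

Step-by-step execution trace:
1. `z = int('12.5')` raises ValueError.
2. `except AttributeError` does not match ValueError; skipped.
3. `except ValueError` matches → result = 98.
4. Remaining except clauses are skipped.
Result: 98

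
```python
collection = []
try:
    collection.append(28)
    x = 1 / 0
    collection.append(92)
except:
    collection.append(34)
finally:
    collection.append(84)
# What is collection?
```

Step-by-step execution trace:
1. try: `collection.append(28)` → collection = [28].
2. `x = 1 / 0` raises ZeroDivisionError; `collection.append(92)` is not reached.
3. bare `except` matches → `collection.append(34)` → collection = [28, 34].
4. finally always runs: `collection.append(84)` → collection = [28, 34, 84].
Result: [28, 34, 84]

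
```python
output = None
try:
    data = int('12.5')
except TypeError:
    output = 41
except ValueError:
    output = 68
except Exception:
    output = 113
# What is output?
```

Step-by-step execution trace:
1. `data = int('12.5')` raises ValueError.
2. `except TypeError` does not match ValueError; skipped.
3. `except ValueError` matches → output = 68.
4. Remaining except clauses are skipped.
Result: 68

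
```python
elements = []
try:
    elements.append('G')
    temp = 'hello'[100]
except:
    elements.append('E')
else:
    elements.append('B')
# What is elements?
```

Step-by-step execution trace:
1. try: `elements.append('G')` → elements = ['G'].
2. `temp = 'hello'[100]` raises IndexError.
3. bare `except` matches → `elements.append('E')` → elements = ['G', 'E'].
4. `else` is skipped (an exception was raised).
Result: ['G', 'E']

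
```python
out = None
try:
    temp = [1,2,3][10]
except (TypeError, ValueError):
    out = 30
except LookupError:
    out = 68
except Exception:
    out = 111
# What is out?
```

Step-by-step execution trace:
1. `temp = [1,2,3][10]` raises IndexError.
2. `except (TypeError, ValueError)` does not match IndexError; skipped.
3. `except LookupError` matches (IndexError is a subclass of LookupError) → out = 68.
4. `except Exception` is not reached.
Result: 68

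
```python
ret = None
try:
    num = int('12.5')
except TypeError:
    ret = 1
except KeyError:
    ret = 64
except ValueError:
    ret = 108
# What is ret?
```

Step-by-step execution trace:
1. `num = int('12.5')` raises ValueError.
2. `except TypeError` does not match ValueError; skipped.
3. `except KeyError` does not match ValueError; skipped.
4. `except ValueError` matches → ret = 108.
Result: 108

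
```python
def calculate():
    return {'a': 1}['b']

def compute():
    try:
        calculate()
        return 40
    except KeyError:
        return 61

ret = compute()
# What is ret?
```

Step-by-step execution trace:
1. `compute()` calls `calculate()`.
2. `calculate()` evaluates `{'a': 1}['b']`, which raises KeyError; it propagates to the caller.
3. `return 40` is not reached.
4. `except KeyError` in compute matches → returns 61.
5. ret = 61.
Result: 61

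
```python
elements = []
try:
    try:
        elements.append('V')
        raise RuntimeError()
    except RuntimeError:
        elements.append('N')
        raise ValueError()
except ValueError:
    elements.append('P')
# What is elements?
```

Step-by-step execution trace:
1. Inner try: `elements.append('V')` → elements = ['V'].
2. `raise RuntimeError()` raises RuntimeError.
3. Inner `except RuntimeError` matches → `elements.append('N')` → elements = ['V', 'N'].
4. `raise ValueError()` raises ValueError; propagates to outer try.
5. Outer `except ValueError` matches → `elements.append('P')` → elements = ['V', 'N', 'P'].
Result: ['V', 'N', 'P']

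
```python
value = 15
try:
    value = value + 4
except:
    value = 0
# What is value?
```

Step-by-step execution trace:
1. value starts at 15.
2. try: `value = value + 4` → value = 19. No exception raised.
3. `except` is skipped.
Result: 19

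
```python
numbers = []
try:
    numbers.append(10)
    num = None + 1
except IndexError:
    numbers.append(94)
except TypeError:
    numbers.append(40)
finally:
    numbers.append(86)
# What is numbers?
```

Step-by-step execution trace:
1. try: `numbers.append(10)` → numbers = [10].
2. `num = None + 1` raises TypeError.
3. `except IndexError` does not match TypeError; skipped.
4. `except TypeError` matches → `numbers.append(40)` → numbers = [10, 40].
5. finally always runs: `numbers.append(86)` → numbers = [10, 40, 86].
Result: [10, 40, 86]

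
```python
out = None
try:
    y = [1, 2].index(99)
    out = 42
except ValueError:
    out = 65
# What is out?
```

Step-by-step execution trace:
1. `y = [1, 2].index(99)` raises ValueError.
2. `out = 42` is not reached.
3. `except ValueError` matches → out = 65.
Result: 65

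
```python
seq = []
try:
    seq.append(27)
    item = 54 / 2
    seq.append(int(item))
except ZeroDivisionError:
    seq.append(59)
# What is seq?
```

Step-by-step execution trace:
1. try: `seq.append(27)` → seq = [27].
2. `item = 54 / 2` → item = 27.0. No exception raised.
3. `seq.append(int(item))` → seq = [27, 27].
4. `except ZeroDivisionError` is skipped (no exception was raised).
Result: [27, 27]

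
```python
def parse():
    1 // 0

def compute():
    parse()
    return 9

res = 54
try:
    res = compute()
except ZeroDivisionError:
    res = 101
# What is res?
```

Step-by-step execution trace:
1. res starts at 54.
2. try: `compute()` calls `parse()`.
3. `parse()` evaluates `1 // 0`, which raises ZeroDivisionError; it propagates through compute (uncaught).
4. `return 9` in compute is not reached; the assignment to res does not complete.
5. `except ZeroDivisionError` matches → res = 101.
Result: 101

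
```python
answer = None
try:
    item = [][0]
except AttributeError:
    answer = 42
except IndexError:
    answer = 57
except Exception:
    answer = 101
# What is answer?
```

Step-by-step execution trace:
1. `item = [][0]` raises IndexError.
2. `except AttributeError` does not match IndexError; skipped.
3. `except IndexError` matches → answer = 57.
4. Remaining except clauses are skipped.
Result: 57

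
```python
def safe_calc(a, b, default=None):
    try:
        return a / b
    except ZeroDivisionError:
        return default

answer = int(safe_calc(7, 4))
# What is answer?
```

Step-by-step execution trace:
1. `safe_calc(7, 4)` enters try: `return 7 / 4` → returns 1.75. No exception raised.
2. `except ZeroDivisionError` is skipped.
3. `int(1.75)` → 1 → answer = 1.
Result: 1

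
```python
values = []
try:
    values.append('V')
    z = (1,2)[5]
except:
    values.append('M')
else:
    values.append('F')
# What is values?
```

Step-by-step execution trace:
1. try: `values.append('V')` → values = ['V'].
2. `z = (1,2)[5]` raises IndexError.
3. bare `except` matches → `values.append('M')` → values = ['V', 'M'].
4. `else` is skipped (an exception was raised).
Result: ['V', 'M']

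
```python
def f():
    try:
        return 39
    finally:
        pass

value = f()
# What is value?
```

Step-by-step execution trace:
1. `f()` enters try: `return 39` sets pending return value 39.
2. Before returning, `finally: pass` runs (no effect).
3. f() returns 39 → value = 39.
Result: 39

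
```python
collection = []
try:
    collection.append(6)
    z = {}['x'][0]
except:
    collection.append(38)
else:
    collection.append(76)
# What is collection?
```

Step-by-step execution trace:
1. try: `collection.append(6)` → collection = [6].
2. `z = {}['x'][0]` raises KeyError.
3. bare `except` matches → `collection.append(38)` → collection = [6, 38].
4. `else` is skipped (an exception was raised).
Result: [6, 38]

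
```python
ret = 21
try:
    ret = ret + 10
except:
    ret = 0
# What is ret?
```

Step-by-step execution trace:
1. ret starts at 21.
2. try: `ret = ret + 10` → ret = 31. No exception raised.
3. `except` is skipped.
Result: 31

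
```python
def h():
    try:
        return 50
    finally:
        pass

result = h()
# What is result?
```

Step-by-step execution trace:
1. `h()` enters try: `return 50` sets pending return value 50.
2. Before returning, `finally: pass` runs (no effect).
3. h() returns 50 → result = 50.
Result: 50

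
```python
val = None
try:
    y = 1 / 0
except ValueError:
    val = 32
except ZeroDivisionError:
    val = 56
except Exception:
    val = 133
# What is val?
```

Step-by-step execution trace:
1. `y = 1 / 0` raises ZeroDivisionError.
2. `except ValueError` does not match ZeroDivisionError; skipped.
3. `except ZeroDivisionError` matches → val = 56.
4. Remaining except clauses are skipped.
Result: 56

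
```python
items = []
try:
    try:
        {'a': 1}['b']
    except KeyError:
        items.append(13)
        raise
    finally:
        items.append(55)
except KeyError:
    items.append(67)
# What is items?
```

Step-by-step execution trace:
1. Inner try: `{'a': 1}['b']` raises KeyError.
2. Inner `except KeyError` matches → `items.append(13)` → items = [13].
3. bare `raise` re-raises KeyError.
4. Inner `finally` runs during unwinding: `items.append(55)` → items = [13, 55].
5. Outer `except KeyError` matches → `items.append(67)` → items = [13, 55, 67].
Result: [13, 55, 67]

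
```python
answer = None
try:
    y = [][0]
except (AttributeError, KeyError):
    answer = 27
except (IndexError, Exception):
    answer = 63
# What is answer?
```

Step-by-step execution trace:
1. `y = [][0]` raises IndexError.
2. `except (AttributeError, KeyError)` does not match IndexError; skipped.
3. `except (IndexError, Exception)` matches (IndexError is in the tuple) → answer = 63.
Result: 63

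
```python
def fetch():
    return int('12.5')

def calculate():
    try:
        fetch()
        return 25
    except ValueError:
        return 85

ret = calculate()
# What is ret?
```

Step-by-step execution trace:
1. `calculate()` calls `fetch()`.
2. `fetch()` evaluates `int('12.5')`, which raises ValueError; it propagates to the caller.
3. `return 25` is not reached.
4. `except ValueError` in calculate matches → returns 85.
5. ret = 85.
Result: 85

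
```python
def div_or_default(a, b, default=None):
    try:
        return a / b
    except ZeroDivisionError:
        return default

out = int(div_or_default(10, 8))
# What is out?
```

Step-by-step execution trace:
1. `div_or_default(10, 8)` enters try: `return 10 / 8` → returns 1.25. No exception raised.
2. `except ZeroDivisionError` is skipped.
3. `int(1.25)` → 1 → out = 1.
Result: 1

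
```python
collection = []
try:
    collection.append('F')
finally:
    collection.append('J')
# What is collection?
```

Step-by-step execution trace:
1. try: `collection.append('F')` → collection = ['F'].
2. The try body completes without raising.
3. finally always runs: `collection.append('J')` → collection = ['F', 'J'].
Result: ['F', 'J']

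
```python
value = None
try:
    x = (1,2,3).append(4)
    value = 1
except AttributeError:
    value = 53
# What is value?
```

Step-by-step execution trace:
1. `x = (1,2,3).append(4)` raises AttributeError.
2. `value = 1` is not reached.
3. `except AttributeError` matches → value = 53.
Result: 53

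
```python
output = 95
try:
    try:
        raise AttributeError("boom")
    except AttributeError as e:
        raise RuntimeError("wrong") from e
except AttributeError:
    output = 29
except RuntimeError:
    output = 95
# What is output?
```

Step-by-step execution trace:
1. Inner try raises AttributeError; inner `except AttributeError as e` catches it.
2. `raise RuntimeError(...) from e` raises RuntimeError (AttributeError is attached as __cause__, but only RuntimeError is active).
3. Outer `except AttributeError` does not match RuntimeError; skipped.
4. Outer `except RuntimeError` matches → output = 95.
Result: 95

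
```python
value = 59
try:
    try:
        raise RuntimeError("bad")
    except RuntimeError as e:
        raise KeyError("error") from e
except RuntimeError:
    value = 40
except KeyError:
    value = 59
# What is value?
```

Step-by-step execution trace:
1. Inner try raises RuntimeError; inner `except RuntimeError as e` catches it.
2. `raise KeyError(...) from e` raises KeyError (RuntimeError is attached as __cause__, but only KeyError is active).
3. Outer `except RuntimeError` does not match KeyError; skipped.
4. Outer `except KeyError` matches → value = 59.
Result: 59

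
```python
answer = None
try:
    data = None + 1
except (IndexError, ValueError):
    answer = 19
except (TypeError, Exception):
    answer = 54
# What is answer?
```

Step-by-step execution trace:
1. `data = None + 1` raises TypeError.
2. `except (IndexError, ValueError)` does not match TypeError; skipped.
3. `except (TypeError, Exception)` matches (TypeError is in the tuple) → answer = 54.
Result: 54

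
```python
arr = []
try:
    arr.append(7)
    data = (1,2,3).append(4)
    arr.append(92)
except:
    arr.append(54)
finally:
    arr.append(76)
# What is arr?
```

Step-by-step execution trace:
1. try: `arr.append(7)` → arr = [7].
2. `data = (1,2,3).append(4)` raises AttributeError; `arr.append(92)` is not reached.
3. bare `except` matches → `arr.append(54)` → arr = [7, 54].
4. finally always runs: `arr.append(76)` → arr = [7, 54, 76].
Result: [7, 54, 76]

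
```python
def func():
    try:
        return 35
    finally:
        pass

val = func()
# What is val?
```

Step-by-step execution trace:
1. `func()` enters try: `return 35` sets pending return value 35.
2. Before returning, `finally: pass` runs (no effect).
3. func() returns 35 → val = 35.
Result: 35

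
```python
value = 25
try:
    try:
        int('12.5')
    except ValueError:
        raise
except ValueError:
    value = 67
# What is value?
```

Step-by-step execution trace:
1. Inner try: `int('12.5')` raises ValueError.
2. Inner `except ValueError` matches; bare `raise` re-raises the same ValueError.
3. Outer `except ValueError` matches → value = 67.
Result: 67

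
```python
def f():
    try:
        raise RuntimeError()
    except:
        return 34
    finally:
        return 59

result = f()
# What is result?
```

Step-by-step execution trace:
1. `f()` enters try: `raise RuntimeError()` raises RuntimeError.
2. bare `except` matches → `return 34` sets pending return value 34.
3. Before returning, `finally: return 59` runs and overrides the pending return.
4. f() returns 59 → result = 59.
Result: 59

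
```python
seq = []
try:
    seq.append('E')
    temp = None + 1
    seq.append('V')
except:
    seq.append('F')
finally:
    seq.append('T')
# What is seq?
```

Step-by-step execution trace:
1. try: `seq.append('E')` → seq = ['E'].
2. `temp = None + 1` raises TypeError; `seq.append('V')` is not reached.
3. bare `except` matches → `seq.append('F')` → seq = ['E', 'F'].
4. finally always runs: `seq.append('T')` → seq = ['E', 'F', 'T'].
Result: ['E', 'F', 'T']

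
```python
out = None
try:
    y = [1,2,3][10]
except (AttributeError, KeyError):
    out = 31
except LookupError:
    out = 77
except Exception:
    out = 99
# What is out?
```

Step-by-step execution trace:
1. `y = [1,2,3][10]` raises IndexError.
2. `except (AttributeError, KeyError)` does not match IndexError; skipped.
3. `except LookupError` matches (IndexError is a subclass of LookupError) → out = 77.
4. `except Exception` is not reached.
Result: 77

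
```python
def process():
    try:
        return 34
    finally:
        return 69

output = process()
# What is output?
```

Step-by-step execution trace:
1. `process()` enters try: `return 34` sets pending return value 34.
2. Before returning, `finally: return 69` runs and overrides the pending return.
3. process() returns 69 → output = 69.
Result: 69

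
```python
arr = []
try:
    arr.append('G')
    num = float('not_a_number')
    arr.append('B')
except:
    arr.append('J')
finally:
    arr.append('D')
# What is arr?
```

Step-by-step execution trace:
1. try: `arr.append('G')` → arr = ['G'].
2. `num = float('not_a_number')` raises ValueError; `arr.append('B')` is not reached.
3. bare `except` matches → `arr.append('J')` → arr = ['G', 'J'].
4. finally always runs: `arr.append('D')` → arr = ['G', 'J', 'D'].
Result: ['G', 'J', 'D']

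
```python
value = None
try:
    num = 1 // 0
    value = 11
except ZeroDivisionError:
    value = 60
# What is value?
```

Step-by-step execution trace:
1. `num = 1 // 0` raises ZeroDivisionError.
2. `value = 11` is not reached.
3. `except ZeroDivisionError` matches → value = 60.
Result: 60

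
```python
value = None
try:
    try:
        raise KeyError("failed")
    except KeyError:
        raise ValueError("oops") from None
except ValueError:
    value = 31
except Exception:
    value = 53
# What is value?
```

Step-by-step execution trace:
1. Inner try raises KeyError; inner `except KeyError` catches it.
2. `raise ValueError(...) from None` raises ValueError (from None suppresses __context__, but the active exception is still ValueError).
3. Outer `except ValueError` matches → value = 31.
4. `except Exception` is not reached.
Result: 31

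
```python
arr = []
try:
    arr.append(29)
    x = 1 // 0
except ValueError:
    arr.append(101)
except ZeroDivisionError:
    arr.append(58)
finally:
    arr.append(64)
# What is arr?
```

Step-by-step execution trace:
1. try: `arr.append(29)` → arr = [29].
2. `x = 1 // 0` raises ZeroDivisionError.
3. `except ValueError` does not match ZeroDivisionError; skipped.
4. `except ZeroDivisionError` matches → `arr.append(58)` → arr = [29, 58].
5. finally always runs: `arr.append(64)` → arr = [29, 58, 64].
Result: [29, 58, 64]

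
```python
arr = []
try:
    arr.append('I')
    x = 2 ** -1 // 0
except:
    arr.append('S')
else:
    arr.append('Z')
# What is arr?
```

Step-by-step execution trace:
1. try: `arr.append('I')` → arr = ['I'].
2. `x = 2 ** -1 // 0` raises ZeroDivisionError.
3. bare `except` matches → `arr.append('S')` → arr = ['I', 'S'].
4. `else` is skipped (an exception was raised).
Result: ['I', 'S']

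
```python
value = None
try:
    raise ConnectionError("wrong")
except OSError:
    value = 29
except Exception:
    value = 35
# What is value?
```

Step-by-step execution trace:
1. `raise ConnectionError(...)` raises ConnectionError.
2. `except OSError` matches (ConnectionError is a subclass of OSError) → value = 29.
3. `except Exception` is not reached.
Result: 29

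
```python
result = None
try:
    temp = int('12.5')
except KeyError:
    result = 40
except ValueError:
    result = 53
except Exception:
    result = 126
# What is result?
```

Step-by-step execution trace:
1. `temp = int('12.5')` raises ValueError.
2. `except KeyError` does not match ValueError; skipped.
3. `except ValueError` matches → result = 53.
4. Remaining except clauses are skipped.
Result: 53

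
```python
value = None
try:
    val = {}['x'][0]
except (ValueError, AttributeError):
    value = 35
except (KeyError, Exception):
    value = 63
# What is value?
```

Step-by-step execution trace:
1. `val = {}['x'][0]` raises KeyError.
2. `except (ValueError, AttributeError)` does not match KeyError; skipped.
3. `except (KeyError, Exception)` matches (KeyError is in the tuple) → value = 63.
Result: 63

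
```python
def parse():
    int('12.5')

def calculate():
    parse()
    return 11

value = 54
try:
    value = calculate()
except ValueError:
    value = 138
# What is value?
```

Step-by-step execution trace:
1. value starts at 54.
2. try: `calculate()` calls `parse()`.
3. `parse()` evaluates `int('12.5')`, which raises ValueError; it propagates through calculate (uncaught).
4. `return 11` in calculate is not reached; the assignment to value does not complete.
5. `except ValueError` matches → value = 138.
Result: 138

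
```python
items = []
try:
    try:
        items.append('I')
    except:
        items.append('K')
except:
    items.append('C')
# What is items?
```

Step-by-step execution trace:
1. Inner try: `items.append('I')` → items = ['I']. No exception raised.
2. Inner `except` is skipped.
3. Inner try completes normally; outer `except` is skipped.
Result: ['I']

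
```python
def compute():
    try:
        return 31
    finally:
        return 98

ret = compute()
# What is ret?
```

Step-by-step execution trace:
1. `compute()` enters try: `return 31` sets pending return value 31.
2. Before returning, `finally: return 98` runs and overrides the pending return.
3. compute() returns 98 → ret = 98.
Result: 98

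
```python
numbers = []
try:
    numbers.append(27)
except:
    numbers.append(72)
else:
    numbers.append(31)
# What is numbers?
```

Step-by-step execution trace:
1. try: `numbers.append(27)` → numbers = [27]. No exception raised.
2. `except` is skipped.
3. `else` runs (try completed without exception): `numbers.append(31)` → numbers = [27, 31].
Result: [27, 31]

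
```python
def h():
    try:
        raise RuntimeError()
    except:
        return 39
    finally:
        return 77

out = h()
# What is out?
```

Step-by-step execution trace:
1. `h()` enters try: `raise RuntimeError()` raises RuntimeError.
2. bare `except` matches → `return 39` sets pending return value 39.
3. Before returning, `finally: return 77` runs and overrides the pending return.
4. h() returns 77 → out = 77.
Result: 77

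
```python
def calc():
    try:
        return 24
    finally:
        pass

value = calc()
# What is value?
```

Step-by-step execution trace:
1. `calc()` enters try: `return 24` sets pending return value 24.
2. Before returning, `finally: pass` runs (no effect).
3. calc() returns 24 → value = 24.
Result: 24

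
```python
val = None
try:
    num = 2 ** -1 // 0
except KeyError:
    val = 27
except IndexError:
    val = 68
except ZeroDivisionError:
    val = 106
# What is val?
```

Step-by-step execution trace:
1. `num = 2 ** -1 // 0` raises ZeroDivisionError.
2. `except KeyError` does not match ZeroDivisionError; skipped.
3. `except IndexError` does not match ZeroDivisionError; skipped.
4. `except ZeroDivisionError` matches → val = 106.
Result: 106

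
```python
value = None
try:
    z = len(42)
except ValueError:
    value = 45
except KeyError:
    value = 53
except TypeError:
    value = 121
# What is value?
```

Step-by-step execution trace:
1. `z = len(42)` raises TypeError.
2. `except ValueError` does not match TypeError; skipped.
3. `except KeyError` does not match TypeError; skipped.
4. `except TypeError` matches → value = 121.
Result: 121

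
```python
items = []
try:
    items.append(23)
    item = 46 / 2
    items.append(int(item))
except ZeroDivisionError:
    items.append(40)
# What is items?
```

Step-by-step execution trace:
1. try: `items.append(23)` → items = [23].
2. `item = 46 / 2` → item = 23.0. No exception raised.
3. `items.append(int(item))` → items = [23, 23].
4. `except ZeroDivisionError` is skipped (no exception was raised).
Result: [23, 23]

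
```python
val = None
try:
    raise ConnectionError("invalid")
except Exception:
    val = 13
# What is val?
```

Step-by-step execution trace:
1. `raise ConnectionError(...)` raises ConnectionError.
2. `except Exception` matches (ConnectionError is a subclass of Exception) → val = 13.
Result: 13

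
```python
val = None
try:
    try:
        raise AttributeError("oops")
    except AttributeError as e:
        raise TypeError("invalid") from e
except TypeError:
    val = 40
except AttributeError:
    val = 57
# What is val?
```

Step-by-step execution trace:
1. Inner try raises AttributeError; inner `except AttributeError as e` catches it.
2. `raise TypeError(...) from e` raises TypeError (AttributeError is attached as __cause__, but only TypeError is active).
3. Outer `except TypeError` matches → val = 40.
4. `except AttributeError` is not reached.
Result: 40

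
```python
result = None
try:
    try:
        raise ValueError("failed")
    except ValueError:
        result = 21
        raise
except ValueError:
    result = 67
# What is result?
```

Step-by-step execution trace:
1. Inner try: `raise ValueError("failed")` raises ValueError.
2. Inner `except ValueError` matches → result = 21.
3. bare `raise` re-raises the same ValueError.
4. Outer `except ValueError` matches → result = 67.
Result: 67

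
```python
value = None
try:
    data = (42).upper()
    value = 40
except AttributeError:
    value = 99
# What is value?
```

Step-by-step execution trace:
1. `data = (42).upper()` raises AttributeError.
2. `value = 40` is not reached.
3. `except AttributeError` matches → value = 99.
Result: 99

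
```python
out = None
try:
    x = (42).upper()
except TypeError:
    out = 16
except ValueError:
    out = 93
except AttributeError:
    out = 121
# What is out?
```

Step-by-step execution trace:
1. `x = (42).upper()` raises AttributeError.
2. `except TypeError` does not match AttributeError; skipped.
3. `except ValueError` does not match AttributeError; skipped.
4. `except AttributeError` matches → out = 121.
Result: 121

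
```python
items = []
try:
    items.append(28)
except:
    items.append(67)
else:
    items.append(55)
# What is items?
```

Step-by-step execution trace:
1. try: `items.append(28)` → items = [28]. No exception raised.
2. `except` is skipped.
3. `else` runs (try completed without exception): `items.append(55)` → items = [28, 55].
Result: [28, 55]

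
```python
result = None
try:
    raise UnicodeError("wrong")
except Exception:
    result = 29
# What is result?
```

Step-by-step execution trace:
1. `raise UnicodeError(...)` raises UnicodeError.
2. `except Exception` matches (UnicodeError is a subclass of Exception) → result = 29.
Result: 29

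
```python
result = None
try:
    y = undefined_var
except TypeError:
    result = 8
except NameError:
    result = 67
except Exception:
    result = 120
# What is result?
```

Step-by-step execution trace:
1. `y = undefined_var` raises NameError.
2. `except TypeError` does not match NameError; skipped.
3. `except NameError` matches → result = 67.
4. Remaining except clauses are skipped.
Result: 67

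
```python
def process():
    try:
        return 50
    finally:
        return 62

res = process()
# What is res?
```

Step-by-step execution trace:
1. `process()` enters try: `return 50` sets pending return value 50.
2. Before returning, `finally: return 62` runs and overrides the pending return.
3. process() returns 62 → res = 62.
Result: 62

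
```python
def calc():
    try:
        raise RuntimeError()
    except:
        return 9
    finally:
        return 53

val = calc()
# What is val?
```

Step-by-step execution trace:
1. `calc()` enters try: `raise RuntimeError()` raises RuntimeError.
2. bare `except` matches → `return 9` sets pending return value 9.
3. Before returning, `finally: return 53` runs and overrides the pending return.
4. calc() returns 53 → val = 53.
Result: 53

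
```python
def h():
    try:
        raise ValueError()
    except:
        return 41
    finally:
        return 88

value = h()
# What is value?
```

Step-by-step execution trace:
1. `h()` enters try: `raise ValueError()` raises ValueError.
2. bare `except` matches → `return 41` sets pending return value 41.
3. Before returning, `finally: return 88` runs and overrides the pending return.
4. h() returns 88 → value = 88.
Result: 88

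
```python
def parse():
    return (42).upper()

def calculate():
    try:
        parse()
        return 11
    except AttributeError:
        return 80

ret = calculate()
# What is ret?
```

Step-by-step execution trace:
1. `calculate()` calls `parse()`.
2. `parse()` evaluates `(42).upper()`, which raises AttributeError; it propagates to the caller.
3. `return 11` is not reached.
4. `except AttributeError` in calculate matches → returns 80.
5. ret = 80.
Result: 80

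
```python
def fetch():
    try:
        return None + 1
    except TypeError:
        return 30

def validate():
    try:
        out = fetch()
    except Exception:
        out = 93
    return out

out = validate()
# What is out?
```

Step-by-step execution trace:
1. `validate()` calls `fetch()`.
2. In fetch: `None + 1` raises TypeError; `except TypeError` catches it → returns 30.
3. In validate: `out = fetch()` → out = 30. No exception reaches validate.
4. `except Exception` is skipped; validate returns 30.
5. out = 30.
Result: 30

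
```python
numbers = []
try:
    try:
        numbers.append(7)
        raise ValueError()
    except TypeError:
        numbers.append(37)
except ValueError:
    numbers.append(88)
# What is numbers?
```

Step-by-step execution trace:
1. Inner try: `numbers.append(7)` → numbers = [7].
2. `raise ValueError()` raises ValueError.
3. Inner `except TypeError` does not match ValueError; exception propagates to outer try.
4. Outer `except ValueError` matches → `numbers.append(88)` → numbers = [7, 88].
Result: [7, 88]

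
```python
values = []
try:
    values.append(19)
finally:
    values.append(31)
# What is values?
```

Step-by-step execution trace:
1. try: `values.append(19)` → values = [19].
2. The try body completes without raising.
3. finally always runs: `values.append(31)` → values = [19, 31].
Result: [19, 31]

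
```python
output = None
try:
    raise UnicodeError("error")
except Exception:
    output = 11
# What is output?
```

Step-by-step execution trace:
1. `raise UnicodeError(...)` raises UnicodeError.
2. `except Exception` matches (UnicodeError is a subclass of Exception) → output = 11.
Result: 11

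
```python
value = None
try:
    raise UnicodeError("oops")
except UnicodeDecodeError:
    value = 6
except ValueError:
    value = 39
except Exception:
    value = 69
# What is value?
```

Step-by-step execution trace:
1. `raise UnicodeError(...)` raises UnicodeError.
2. `except UnicodeDecodeError` does not match (UnicodeError is not a subclass of UnicodeDecodeError); skipped.
3. `except ValueError` matches (UnicodeError is a subclass of ValueError) → value = 39.
4. `except Exception` is not reached.
Result: 39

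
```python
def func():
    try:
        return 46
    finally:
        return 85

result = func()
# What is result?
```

Step-by-step execution trace:
1. `func()` enters try: `return 46` sets pending return value 46.
2. Before returning, `finally: return 85` runs and overrides the pending return.
3. func() returns 85 → result = 85.
Result: 85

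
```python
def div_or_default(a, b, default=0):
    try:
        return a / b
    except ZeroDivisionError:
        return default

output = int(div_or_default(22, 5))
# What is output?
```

Step-by-step execution trace:
1. `div_or_default(22, 5)` enters try: `return 22 / 5` → returns 4.4. No exception raised.
2. `except ZeroDivisionError` is skipped.
3. `int(4.4)` → 4 → output = 4.
Result: 4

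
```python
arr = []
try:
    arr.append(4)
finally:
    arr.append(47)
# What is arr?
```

Step-by-step execution trace:
1. try: `arr.append(4)` → arr = [4].
2. The try body completes without raising.
3. finally always runs: `arr.append(47)` → arr = [4, 47].
Result: [4, 47]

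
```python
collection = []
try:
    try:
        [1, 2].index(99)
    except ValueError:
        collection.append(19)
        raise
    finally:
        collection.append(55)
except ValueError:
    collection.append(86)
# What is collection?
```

Step-by-step execution trace:
1. Inner try: `[1, 2].index(99)` raises ValueError.
2. Inner `except ValueError` matches → `collection.append(19)` → collection = [19].
3. bare `raise` re-raises ValueError.
4. Inner `finally` runs during unwinding: `collection.append(55)` → collection = [19, 55].
5. Outer `except ValueError` matches → `collection.append(86)` → collection = [19, 55, 86].
Result: [19, 55, 86]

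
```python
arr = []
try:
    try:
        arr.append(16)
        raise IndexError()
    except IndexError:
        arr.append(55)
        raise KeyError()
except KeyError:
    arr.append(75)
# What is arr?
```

Step-by-step execution trace:
1. Inner try: `arr.append(16)` → arr = [16].
2. `raise IndexError()` raises IndexError.
3. Inner `except IndexError` matches → `arr.append(55)` → arr = [16, 55].
4. `raise KeyError()` raises KeyError; propagates to outer try.
5. Outer `except KeyError` matches → `arr.append(75)` → arr = [16, 55, 75].
Result: [16, 55, 75]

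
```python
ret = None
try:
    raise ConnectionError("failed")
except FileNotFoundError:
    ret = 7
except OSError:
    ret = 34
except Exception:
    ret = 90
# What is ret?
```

Step-by-step execution trace:
1. `raise ConnectionError(...)` raises ConnectionError.
2. `except FileNotFoundError` does not match (ConnectionError is not a subclass of FileNotFoundError); skipped.
3. `except OSError` matches (ConnectionError is a subclass of OSError) → ret = 34.
4. `except Exception` is not reached.
Result: 34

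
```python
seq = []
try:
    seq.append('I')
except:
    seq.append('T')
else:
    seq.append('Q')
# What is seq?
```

Step-by-step execution trace:
1. try: `seq.append('I')` → seq = ['I']. No exception raised.
2. `except` is skipped.
3. `else` runs (try completed without exception): `seq.append('Q')` → seq = ['I', 'Q'].
Result: ['I', 'Q']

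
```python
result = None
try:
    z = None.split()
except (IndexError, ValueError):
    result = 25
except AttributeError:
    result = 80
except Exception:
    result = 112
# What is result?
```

Step-by-step execution trace:
1. `z = None.split()` raises AttributeError.
2. `except (IndexError, ValueError)` does not match AttributeError; skipped.
3. `except AttributeError` matches (exact type match) → result = 80.
4. `except Exception` is not reached.
Result: 80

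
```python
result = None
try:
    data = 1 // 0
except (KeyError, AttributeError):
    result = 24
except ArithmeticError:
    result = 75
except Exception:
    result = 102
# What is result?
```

Step-by-step execution trace:
1. `data = 1 // 0` raises ZeroDivisionError.
2. `except (KeyError, AttributeError)` does not match ZeroDivisionError; skipped.
3. `except ArithmeticError` matches (ZeroDivisionError is a subclass of ArithmeticError) → result = 75.
4. `except Exception` is not reached.
Result: 75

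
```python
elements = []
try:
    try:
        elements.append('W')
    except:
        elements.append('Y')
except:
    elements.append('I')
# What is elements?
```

Step-by-step execution trace:
1. Inner try: `elements.append('W')` → elements = ['W']. No exception raised.
2. Inner `except` is skipped.
3. Inner try completes normally; outer `except` is skipped.
Result: ['W']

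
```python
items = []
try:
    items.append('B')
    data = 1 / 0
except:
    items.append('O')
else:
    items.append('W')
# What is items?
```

Step-by-step execution trace:
1. try: `items.append('B')` → items = ['B'].
2. `data = 1 / 0` raises ZeroDivisionError.
3. bare `except` matches → `items.append('O')` → items = ['B', 'O'].
4. `else` is skipped (an exception was raised).
Result: ['B', 'O']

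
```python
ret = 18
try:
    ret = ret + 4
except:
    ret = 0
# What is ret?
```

Step-by-step execution trace:
1. ret starts at 18.
2. try: `ret = ret + 4` → ret = 22. No exception raised.
3. `except` is skipped.
Result: 22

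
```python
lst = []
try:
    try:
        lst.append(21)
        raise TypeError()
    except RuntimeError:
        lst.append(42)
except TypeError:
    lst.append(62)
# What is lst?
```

Step-by-step execution trace:
1. Inner try: `lst.append(21)` → lst = [21].
2. `raise TypeError()` raises TypeError.
3. Inner `except RuntimeError` does not match TypeError; exception propagates to outer try.
4. Outer `except TypeError` matches → `lst.append(62)` → lst = [21, 62].
Result: [21, 62]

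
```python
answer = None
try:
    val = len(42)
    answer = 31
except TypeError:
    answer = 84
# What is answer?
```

Step-by-step execution trace:
1. `val = len(42)` raises TypeError.
2. `answer = 31` is not reached.
3. `except TypeError` matches → answer = 84.
Result: 84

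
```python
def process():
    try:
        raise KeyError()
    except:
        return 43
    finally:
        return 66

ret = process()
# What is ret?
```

Step-by-step execution trace:
1. `process()` enters try: `raise KeyError()` raises KeyError.
2. bare `except` matches → `return 43` sets pending return value 43.
3. Before returning, `finally: return 66` runs and overrides the pending return.
4. process() returns 66 → ret = 66.
Result: 66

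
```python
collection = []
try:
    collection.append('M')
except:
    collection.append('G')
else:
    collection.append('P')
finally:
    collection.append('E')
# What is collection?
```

Step-by-step execution trace:
1. try: `collection.append('M')` → collection = ['M']. No exception raised.
2. `except` is skipped.
3. `else` runs: `collection.append('P')` → collection = ['M', 'P'].
4. `finally` always runs: `collection.append('E')` → collection = ['M', 'P', 'E'].
Result: ['M', 'P', 'E']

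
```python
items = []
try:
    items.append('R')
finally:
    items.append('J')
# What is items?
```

Step-by-step execution trace:
1. try: `items.append('R')` → items = ['R'].
2. The try body completes without raising.
3. finally always runs: `items.append('J')` → items = ['R', 'J'].
Result: ['R', 'J']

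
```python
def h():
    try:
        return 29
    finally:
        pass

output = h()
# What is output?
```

Step-by-step execution trace:
1. `h()` enters try: `return 29` sets pending return value 29.
2. Before returning, `finally: pass` runs (no effect).
3. h() returns 29 → output = 29.
Result: 29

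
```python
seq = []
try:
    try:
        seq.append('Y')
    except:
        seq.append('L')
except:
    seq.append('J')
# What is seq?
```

Step-by-step execution trace:
1. Inner try: `seq.append('Y')` → seq = ['Y']. No exception raised.
2. Inner `except` is skipped.
3. Inner try completes normally; outer `except` is skipped.
Result: ['Y']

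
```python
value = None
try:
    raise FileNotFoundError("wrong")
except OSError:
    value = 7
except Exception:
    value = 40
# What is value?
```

Step-by-step execution trace:
1. `raise FileNotFoundError(...)` raises FileNotFoundError.
2. `except OSError` matches (FileNotFoundError is a subclass of OSError) → value = 7.
3. `except Exception` is not reached.
Result: 7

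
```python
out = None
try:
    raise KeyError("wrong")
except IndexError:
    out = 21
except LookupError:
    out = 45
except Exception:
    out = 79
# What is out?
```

Step-by-step execution trace:
1. `raise KeyError(...)` raises KeyError.
2. `except IndexError` does not match (KeyError is not a subclass of IndexError); skipped.
3. `except LookupError` matches (KeyError is a subclass of LookupError) → out = 45.
4. `except Exception` is not reached.
Result: 45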